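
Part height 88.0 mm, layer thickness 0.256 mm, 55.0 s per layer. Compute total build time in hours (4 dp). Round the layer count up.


Layers = ceil(88.0/0.256) = 344
t = 344 * 55.0 / 3600 = 5.2556 hrs


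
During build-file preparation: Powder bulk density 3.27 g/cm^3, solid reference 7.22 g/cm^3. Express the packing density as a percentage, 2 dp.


Packing = (3.27/7.22)*100 = 45.29 %


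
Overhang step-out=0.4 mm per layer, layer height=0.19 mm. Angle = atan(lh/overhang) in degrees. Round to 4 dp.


angle = atan(0.19/0.4) = 25.4077 degrees


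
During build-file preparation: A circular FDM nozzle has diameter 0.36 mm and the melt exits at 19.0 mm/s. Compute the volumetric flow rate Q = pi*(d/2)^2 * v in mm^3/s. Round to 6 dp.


A = pi*(0.36/2)^2 = 0.1017876 mm^2
Q = 0.1017876 * 19.0 = 1.933964 mm^3/s


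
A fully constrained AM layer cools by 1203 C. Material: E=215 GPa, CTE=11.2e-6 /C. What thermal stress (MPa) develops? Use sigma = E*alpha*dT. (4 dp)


sigma = 215*1000 * 11.2e-6 * 1203 = 2896.824 MPa


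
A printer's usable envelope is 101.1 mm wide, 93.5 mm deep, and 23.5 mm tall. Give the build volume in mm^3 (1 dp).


V = 101.1 * 93.5 * 23.5 = 222142.0 mm^3


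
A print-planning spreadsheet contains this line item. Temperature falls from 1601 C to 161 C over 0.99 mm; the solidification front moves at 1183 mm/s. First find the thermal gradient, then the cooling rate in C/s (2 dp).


G = (1601-161)/0.99 = 1454.54545455 C/mm
CR = 1454.54545455 * 1183 = 1720727.27 C/s


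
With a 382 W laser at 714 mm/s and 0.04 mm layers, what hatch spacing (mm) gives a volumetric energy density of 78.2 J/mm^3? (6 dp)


h = 382 / (78.2*714*0.04) = 0.17104 mm


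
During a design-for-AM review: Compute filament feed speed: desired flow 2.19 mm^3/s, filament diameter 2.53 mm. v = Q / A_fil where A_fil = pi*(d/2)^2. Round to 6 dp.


A = pi*(2.53/2)^2 = 5.027255
v = 2.19 / 5.027255 = 0.435625 mm/s


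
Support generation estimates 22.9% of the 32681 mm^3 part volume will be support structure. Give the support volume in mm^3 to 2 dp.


V_support = 32681 * 0.229 = 7483.95 mm^3


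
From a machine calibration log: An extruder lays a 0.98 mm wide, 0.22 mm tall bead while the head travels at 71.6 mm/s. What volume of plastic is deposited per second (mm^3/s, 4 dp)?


Rate = 0.98 * 0.22 * 71.6 = 15.437 mm^3/s


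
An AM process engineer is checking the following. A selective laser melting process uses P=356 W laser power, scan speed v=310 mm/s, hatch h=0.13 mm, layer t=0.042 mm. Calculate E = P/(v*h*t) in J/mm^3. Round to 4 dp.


E = 356 / (310*0.13*0.042) = 210.3273 J/mm^3


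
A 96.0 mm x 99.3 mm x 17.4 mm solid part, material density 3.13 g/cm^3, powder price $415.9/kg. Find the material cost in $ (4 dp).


V = 96.0 * 99.3 * 17.4 = 165870.72 mm^3 = 165.87072 cm^3
Mass = 165.87072 * 3.13 / 1000 = 0.51917535 kg
Cost = 0.51917535 * 415.9 = 215.925 $


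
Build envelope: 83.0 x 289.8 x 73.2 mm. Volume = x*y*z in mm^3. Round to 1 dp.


V = 83.0 * 289.8 * 73.2 = 1760708.9 mm^3


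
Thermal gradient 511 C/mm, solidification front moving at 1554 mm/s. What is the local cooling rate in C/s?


CR = 511 * 1554 = 794094 C/s


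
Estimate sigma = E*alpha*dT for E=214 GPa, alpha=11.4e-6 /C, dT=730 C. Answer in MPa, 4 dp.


sigma = 214*1000 * 11.4e-6 * 730 = 1780.908 MPa


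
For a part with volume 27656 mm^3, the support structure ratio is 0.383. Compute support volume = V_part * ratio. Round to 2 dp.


V_support = 27656 * 0.383 = 10592.25 mm^3


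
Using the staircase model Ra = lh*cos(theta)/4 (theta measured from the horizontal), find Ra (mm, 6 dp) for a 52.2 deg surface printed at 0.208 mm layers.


Ra = 0.208 * cos(52.2) / 4 = 0.031871 mm


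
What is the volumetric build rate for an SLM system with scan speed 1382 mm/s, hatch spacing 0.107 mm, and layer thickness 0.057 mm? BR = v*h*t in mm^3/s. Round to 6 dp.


Rate = 1382 * 0.107 * 0.057 = 8.428818 mm^3/s


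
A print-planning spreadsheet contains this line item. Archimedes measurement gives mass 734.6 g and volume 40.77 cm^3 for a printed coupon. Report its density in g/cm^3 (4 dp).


rho = 734.6 / 40.77 = 18.0182 g/cm^3


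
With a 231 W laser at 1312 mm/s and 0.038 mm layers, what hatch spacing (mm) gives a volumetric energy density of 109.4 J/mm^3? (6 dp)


h = 231 / (109.4*1312*0.038) = 0.042352 mm


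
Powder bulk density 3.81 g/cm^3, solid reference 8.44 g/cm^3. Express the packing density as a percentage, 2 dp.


Packing = (3.81/8.44)*100 = 45.14 %


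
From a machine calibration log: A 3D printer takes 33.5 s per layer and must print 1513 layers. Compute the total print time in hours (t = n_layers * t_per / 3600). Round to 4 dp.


t = 1513 * 33.5 / 3600 = 14.0793 hrs


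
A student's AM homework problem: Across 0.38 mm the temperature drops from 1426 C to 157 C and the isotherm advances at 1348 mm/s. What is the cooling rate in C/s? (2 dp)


G = (1426-157)/0.38 = 3339.47368421 C/mm
CR = 3339.47368421 * 1348 = 4501610.53 C/s


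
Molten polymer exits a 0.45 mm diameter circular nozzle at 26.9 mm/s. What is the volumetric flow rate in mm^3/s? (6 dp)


A = pi*(0.45/2)^2 = 0.15904313 mm^2
Q = 0.15904313 * 26.9 = 4.27826 mm^3/s


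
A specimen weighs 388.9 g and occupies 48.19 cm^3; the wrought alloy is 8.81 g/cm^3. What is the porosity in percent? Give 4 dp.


rho_part = 388.9 / 48.19 = 8.07013903 g/cm^3
Porosity = (1 - 8.07013903/8.81)*100 = 8.398 %


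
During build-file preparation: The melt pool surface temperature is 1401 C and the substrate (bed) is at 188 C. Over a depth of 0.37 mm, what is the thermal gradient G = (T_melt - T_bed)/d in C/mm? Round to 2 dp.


G = (1401-188)/0.37 = 3278.38 C/mm


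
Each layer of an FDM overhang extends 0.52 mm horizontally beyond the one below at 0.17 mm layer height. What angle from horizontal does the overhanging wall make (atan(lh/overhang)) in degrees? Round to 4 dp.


angle = atan(0.17/0.52) = 18.1038 degrees


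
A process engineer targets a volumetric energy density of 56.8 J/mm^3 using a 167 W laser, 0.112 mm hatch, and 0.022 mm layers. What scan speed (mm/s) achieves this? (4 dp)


v = 167 / (56.8*0.112*0.022) = 1193.239 mm/s


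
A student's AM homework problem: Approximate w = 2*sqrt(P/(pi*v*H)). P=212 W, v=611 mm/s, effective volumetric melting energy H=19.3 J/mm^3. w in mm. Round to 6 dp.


w = 2*sqrt(212/(pi*611*19.3)) = 0.151295 mm


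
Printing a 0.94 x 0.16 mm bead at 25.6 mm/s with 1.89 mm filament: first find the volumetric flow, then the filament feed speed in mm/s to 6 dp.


Q = 0.94 * 0.16 * 25.6 = 3.85024 mm^3/s
A_fil = pi*(1.89/2)^2 = 2.80552078 mm^2
v_feed = 3.85024 / 2.80552078 = 1.37238 mm/s


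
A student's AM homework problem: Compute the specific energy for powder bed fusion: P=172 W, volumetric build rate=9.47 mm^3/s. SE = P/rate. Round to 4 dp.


SE = 172 / 9.47 = 18.1626 J/mm^3


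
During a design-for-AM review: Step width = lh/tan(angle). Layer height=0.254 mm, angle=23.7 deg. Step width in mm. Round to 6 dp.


step = 0.254 / tan(23.7) = 0.578628 mm


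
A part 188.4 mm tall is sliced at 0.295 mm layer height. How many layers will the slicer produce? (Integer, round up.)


Layers = ceil(188.4/0.295) = 639


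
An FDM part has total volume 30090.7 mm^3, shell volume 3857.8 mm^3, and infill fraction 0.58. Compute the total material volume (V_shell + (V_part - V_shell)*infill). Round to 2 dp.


V_infill = (30090.7 - 3857.8) * 0.58 = 15215.08
V_total = 3857.8 + 15215.08 = 19072.88 mm^3


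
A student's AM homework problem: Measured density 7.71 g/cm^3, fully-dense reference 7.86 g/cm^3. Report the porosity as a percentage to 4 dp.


Porosity = (1-7.71/7.86)*100 = 1.9084 %


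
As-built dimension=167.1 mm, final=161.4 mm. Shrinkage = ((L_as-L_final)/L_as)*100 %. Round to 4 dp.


Shrinkage = ((167.1-161.4)/167.1)*100 = 3.4111 %


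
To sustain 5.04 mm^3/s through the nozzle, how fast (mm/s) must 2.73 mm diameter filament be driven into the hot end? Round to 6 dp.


A = pi*(2.73/2)^2 = 5.853494
v = 5.04 / 5.853494 = 0.861024 mm/s


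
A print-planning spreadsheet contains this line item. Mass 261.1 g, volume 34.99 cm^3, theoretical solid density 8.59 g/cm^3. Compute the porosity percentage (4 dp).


rho_part = 261.1 / 34.99 = 7.46213204 g/cm^3
Porosity = (1 - 7.46213204/8.59)*100 = 13.13 %


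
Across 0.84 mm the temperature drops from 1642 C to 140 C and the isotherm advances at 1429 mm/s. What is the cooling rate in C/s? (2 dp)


G = (1642-140)/0.84 = 1788.0952381 C/mm
CR = 1788.0952381 * 1429 = 2555188.1 C/s


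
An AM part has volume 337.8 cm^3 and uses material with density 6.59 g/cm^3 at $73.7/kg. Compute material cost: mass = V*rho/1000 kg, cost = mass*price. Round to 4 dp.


Mass = 337.8*6.59/1000 = 2.226102 kg
Cost = 2.226102 * 73.7 = 164.0637 $


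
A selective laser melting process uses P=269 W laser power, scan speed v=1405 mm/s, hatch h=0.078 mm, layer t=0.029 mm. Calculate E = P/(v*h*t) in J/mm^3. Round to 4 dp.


E = 269 / (1405*0.078*0.029) = 84.6415 J/mm^3


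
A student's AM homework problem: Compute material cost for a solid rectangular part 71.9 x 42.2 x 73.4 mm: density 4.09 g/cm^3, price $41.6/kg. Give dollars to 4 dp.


V = 71.9 * 42.2 * 73.4 = 222708.812 mm^3 = 222.708812 cm^3
Mass = 222.708812 * 4.09 / 1000 = 0.91087904 kg
Cost = 0.91087904 * 41.6 = 37.8926 $


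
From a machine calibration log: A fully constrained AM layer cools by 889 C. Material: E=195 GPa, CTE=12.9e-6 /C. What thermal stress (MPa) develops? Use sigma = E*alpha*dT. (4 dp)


sigma = 195*1000 * 12.9e-6 * 889 = 2236.2795 MPa


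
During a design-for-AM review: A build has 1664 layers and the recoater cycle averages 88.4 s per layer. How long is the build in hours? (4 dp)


t = 1664 * 88.4 / 3600 = 40.8604 hrs


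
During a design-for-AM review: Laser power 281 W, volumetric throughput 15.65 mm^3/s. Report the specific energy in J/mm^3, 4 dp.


SE = 281 / 15.65 = 17.9553 J/mm^3


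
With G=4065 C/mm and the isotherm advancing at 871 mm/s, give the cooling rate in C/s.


CR = 4065 * 871 = 3540615 C/s


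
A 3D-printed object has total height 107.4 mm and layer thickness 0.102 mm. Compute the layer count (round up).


Layers = ceil(107.4/0.102) = 1053


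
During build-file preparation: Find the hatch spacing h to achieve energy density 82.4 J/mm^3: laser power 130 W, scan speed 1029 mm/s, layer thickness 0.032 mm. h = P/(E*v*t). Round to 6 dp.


h = 130 / (82.4*1029*0.032) = 0.047913 mm


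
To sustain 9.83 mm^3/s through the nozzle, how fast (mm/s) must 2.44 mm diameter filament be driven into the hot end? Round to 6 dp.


A = pi*(2.44/2)^2 = 4.675947
v = 9.83 / 4.675947 = 2.102248 mm/s


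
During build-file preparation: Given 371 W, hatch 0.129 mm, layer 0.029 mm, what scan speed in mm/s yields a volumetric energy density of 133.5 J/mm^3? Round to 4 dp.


v = 371 / (133.5*0.129*0.029) = 742.8565 mm/s


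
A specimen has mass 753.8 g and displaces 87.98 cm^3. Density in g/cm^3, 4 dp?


rho = 753.8 / 87.98 = 8.5679 g/cm^3


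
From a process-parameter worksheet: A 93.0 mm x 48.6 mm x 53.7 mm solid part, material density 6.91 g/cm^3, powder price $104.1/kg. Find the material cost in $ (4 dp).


V = 93.0 * 48.6 * 53.7 = 242713.26 mm^3 = 242.71326 cm^3
Mass = 242.71326 * 6.91 / 1000 = 1.67714863 kg
Cost = 1.67714863 * 104.1 = 174.5912 $


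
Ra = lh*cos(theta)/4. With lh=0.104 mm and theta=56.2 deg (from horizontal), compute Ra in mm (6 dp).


Ra = 0.104 * cos(56.2) / 4 = 0.014464 mm


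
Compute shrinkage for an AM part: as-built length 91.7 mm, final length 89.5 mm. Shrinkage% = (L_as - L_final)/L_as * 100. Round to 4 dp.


Shrinkage = ((91.7-89.5)/91.7)*100 = 2.3991 %


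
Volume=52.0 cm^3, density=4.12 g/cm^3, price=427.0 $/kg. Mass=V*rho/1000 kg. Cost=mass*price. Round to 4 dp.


Mass = 52.0*4.12/1000 = 0.21424 kg
Cost = 0.21424 * 427.0 = 91.4805 $


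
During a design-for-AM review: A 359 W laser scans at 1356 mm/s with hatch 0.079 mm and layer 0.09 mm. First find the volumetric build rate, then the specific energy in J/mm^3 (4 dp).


Build rate = 1356 * 0.079 * 0.09 = 9.64116 mm^3/s
SE = 359 / 9.64116 = 37.2362 J/mm^3


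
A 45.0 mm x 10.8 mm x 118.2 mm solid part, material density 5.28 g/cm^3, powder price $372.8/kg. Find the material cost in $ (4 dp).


V = 45.0 * 10.8 * 118.2 = 57445.2 mm^3 = 57.4452 cm^3
Mass = 57.4452 * 5.28 / 1000 = 0.30331066 kg
Cost = 0.30331066 * 372.8 = 113.0742 $


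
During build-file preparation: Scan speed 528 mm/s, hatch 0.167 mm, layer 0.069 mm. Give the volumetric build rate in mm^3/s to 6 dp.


Rate = 528 * 0.167 * 0.069 = 6.084144 mm^3/s


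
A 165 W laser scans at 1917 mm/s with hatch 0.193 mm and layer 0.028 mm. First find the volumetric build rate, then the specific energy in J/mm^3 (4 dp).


Build rate = 1917 * 0.193 * 0.028 = 10.359468 mm^3/s
SE = 165 / 10.359468 = 15.9275 J/mm^3


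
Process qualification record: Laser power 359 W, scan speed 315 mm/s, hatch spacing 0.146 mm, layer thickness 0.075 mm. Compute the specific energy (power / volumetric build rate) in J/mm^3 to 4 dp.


Build rate = 315 * 0.146 * 0.075 = 3.44925 mm^3/s
SE = 359 / 3.44925 = 104.0806 J/mm^3


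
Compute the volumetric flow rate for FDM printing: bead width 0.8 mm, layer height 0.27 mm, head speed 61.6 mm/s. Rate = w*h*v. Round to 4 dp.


Rate = 0.8 * 0.27 * 61.6 = 13.3056 mm^3/s


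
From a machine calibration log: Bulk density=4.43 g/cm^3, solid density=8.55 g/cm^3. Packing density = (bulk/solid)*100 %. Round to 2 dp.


Packing = (4.43/8.55)*100 = 51.81 %


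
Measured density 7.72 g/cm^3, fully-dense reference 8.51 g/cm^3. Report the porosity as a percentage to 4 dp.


Porosity = (1-7.72/8.51)*100 = 9.2832 %


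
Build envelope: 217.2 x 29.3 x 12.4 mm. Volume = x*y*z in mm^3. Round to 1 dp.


V = 217.2 * 29.3 * 12.4 = 78913.1 mm^3


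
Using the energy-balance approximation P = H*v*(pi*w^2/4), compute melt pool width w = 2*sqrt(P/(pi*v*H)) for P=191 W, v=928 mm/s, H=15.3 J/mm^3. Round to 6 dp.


w = 2*sqrt(191/(pi*928*15.3)) = 0.130874 mm


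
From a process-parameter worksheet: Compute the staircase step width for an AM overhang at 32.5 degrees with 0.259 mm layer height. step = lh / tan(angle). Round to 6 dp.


step = 0.259 / tan(32.5) = 0.406549 mm


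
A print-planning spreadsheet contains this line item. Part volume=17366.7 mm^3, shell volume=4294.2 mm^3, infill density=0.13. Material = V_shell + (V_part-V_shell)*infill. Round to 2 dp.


V_infill = (17366.7 - 4294.2) * 0.13 = 1699.43
V_total = 4294.2 + 1699.43 = 5993.63 mm^3


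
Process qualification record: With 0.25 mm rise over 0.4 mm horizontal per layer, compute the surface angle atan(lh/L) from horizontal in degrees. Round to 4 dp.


angle = atan(0.25/0.4) = 32.0054 degrees


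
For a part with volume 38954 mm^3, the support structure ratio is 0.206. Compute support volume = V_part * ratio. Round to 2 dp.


V_support = 38954 * 0.206 = 8024.52 mm^3


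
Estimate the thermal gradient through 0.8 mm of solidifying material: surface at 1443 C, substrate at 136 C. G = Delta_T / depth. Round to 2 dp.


G = (1443-136)/0.8 = 1633.75 C/mm


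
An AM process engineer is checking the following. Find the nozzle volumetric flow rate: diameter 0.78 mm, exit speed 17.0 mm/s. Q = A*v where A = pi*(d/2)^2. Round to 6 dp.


A = pi*(0.78/2)^2 = 0.47783624 mm^2
Q = 0.47783624 * 17.0 = 8.123216 mm^3/s


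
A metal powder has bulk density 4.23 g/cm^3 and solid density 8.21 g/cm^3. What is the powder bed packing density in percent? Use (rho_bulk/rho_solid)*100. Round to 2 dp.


Packing = (4.23/8.21)*100 = 51.52 %


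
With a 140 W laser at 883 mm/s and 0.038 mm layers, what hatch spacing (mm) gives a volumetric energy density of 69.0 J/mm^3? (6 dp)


h = 140 / (69.0*883*0.038) = 0.060469 mm


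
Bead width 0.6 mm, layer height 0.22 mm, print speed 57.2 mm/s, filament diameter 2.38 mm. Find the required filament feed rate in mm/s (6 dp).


Q = 0.6 * 0.22 * 57.2 = 7.5504 mm^3/s
A_fil = pi*(2.38/2)^2 = 4.44880936 mm^2
v_feed = 7.5504 / 4.44880936 = 1.697173 mm/s


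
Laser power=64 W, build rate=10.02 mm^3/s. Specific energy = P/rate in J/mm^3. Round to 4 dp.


SE = 64 / 10.02 = 6.3872 J/mm^3


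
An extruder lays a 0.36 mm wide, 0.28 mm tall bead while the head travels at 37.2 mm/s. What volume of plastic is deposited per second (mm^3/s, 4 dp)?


Rate = 0.36 * 0.28 * 37.2 = 3.7498 mm^3/s


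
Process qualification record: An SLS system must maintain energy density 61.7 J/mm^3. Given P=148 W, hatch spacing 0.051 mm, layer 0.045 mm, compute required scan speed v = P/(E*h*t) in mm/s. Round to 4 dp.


v = 148 / (61.7*0.051*0.045) = 1045.1867 mm/s


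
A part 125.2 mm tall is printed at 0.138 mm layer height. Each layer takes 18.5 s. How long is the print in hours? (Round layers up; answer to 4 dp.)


Layers = ceil(125.2/0.138) = 908
t = 908 * 18.5 / 3600 = 4.6661 hrs


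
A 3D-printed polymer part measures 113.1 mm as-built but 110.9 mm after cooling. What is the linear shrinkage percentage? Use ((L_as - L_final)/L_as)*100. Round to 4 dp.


Shrinkage = ((113.1-110.9)/113.1)*100 = 1.9452 %


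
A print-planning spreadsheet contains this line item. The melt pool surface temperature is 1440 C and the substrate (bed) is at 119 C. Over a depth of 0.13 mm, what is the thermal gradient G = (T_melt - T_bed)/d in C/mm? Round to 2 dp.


G = (1440-119)/0.13 = 10161.54 C/mm


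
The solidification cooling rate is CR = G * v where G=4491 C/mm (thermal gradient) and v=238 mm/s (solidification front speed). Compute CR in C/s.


CR = 4491 * 238 = 1068858 C/s


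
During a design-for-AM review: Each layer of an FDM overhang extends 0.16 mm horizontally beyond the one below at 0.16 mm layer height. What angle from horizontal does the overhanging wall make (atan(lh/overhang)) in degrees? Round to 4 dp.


angle = atan(0.16/0.16) = 45.0 degrees


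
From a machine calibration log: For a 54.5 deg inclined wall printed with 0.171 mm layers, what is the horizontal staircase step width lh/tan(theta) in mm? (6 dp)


step = 0.171 / tan(54.5) = 0.121973 mm


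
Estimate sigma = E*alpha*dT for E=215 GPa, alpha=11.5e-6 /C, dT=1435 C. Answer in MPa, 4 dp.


sigma = 215*1000 * 11.5e-6 * 1435 = 3548.0375 MPa


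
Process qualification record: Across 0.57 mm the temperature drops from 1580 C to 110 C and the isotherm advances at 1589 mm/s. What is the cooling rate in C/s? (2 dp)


G = (1580-110)/0.57 = 2578.94736842 C/mm
CR = 2578.94736842 * 1589 = 4097947.37 C/s


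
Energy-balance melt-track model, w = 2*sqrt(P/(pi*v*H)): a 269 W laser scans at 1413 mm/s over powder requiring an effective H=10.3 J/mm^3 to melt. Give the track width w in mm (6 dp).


w = 2*sqrt(269/(pi*1413*10.3)) = 0.153406 mm


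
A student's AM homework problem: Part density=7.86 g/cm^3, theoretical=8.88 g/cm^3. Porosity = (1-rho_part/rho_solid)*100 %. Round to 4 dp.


Porosity = (1-7.86/8.88)*100 = 11.4865 %


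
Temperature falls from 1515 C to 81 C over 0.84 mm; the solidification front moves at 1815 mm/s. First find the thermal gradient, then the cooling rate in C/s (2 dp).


G = (1515-81)/0.84 = 1707.14285714 C/mm
CR = 1707.14285714 * 1815 = 3098464.29 C/s


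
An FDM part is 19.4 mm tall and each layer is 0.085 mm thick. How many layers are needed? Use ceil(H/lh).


Layers = ceil(19.4/0.085) = 229


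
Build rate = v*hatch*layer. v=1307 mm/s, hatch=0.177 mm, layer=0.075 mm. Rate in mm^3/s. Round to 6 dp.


Rate = 1307 * 0.177 * 0.075 = 17.350425 mm^3/s


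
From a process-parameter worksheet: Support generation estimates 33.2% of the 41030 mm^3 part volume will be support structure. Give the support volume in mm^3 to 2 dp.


V_support = 41030 * 0.332 = 13621.96 mm^3


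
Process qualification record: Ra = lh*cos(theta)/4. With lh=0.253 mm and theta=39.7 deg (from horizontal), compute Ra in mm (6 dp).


Ra = 0.253 * cos(39.7) / 4 = 0.048665 mm


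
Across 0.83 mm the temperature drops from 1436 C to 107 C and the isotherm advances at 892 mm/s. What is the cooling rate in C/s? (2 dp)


G = (1436-107)/0.83 = 1601.20481928 C/mm
CR = 1601.20481928 * 892 = 1428274.7 C/s


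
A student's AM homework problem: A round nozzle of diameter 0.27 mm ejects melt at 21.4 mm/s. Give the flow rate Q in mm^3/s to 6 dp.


A = pi*(0.27/2)^2 = 0.05725553 mm^2
Q = 0.05725553 * 21.4 = 1.225268 mm^3/s


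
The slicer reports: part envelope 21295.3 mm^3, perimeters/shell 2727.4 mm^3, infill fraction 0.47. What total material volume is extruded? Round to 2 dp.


V_infill = (21295.3 - 2727.4) * 0.47 = 8726.91
V_total = 2727.4 + 8726.91 = 11454.31 mm^3


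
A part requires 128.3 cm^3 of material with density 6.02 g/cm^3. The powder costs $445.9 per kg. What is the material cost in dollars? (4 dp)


Mass = 128.3*6.02/1000 = 0.772366 kg
Cost = 0.772366 * 445.9 = 344.398 $


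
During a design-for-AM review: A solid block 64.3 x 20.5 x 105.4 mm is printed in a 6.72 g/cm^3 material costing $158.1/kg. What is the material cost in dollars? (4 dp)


V = 64.3 * 20.5 * 105.4 = 138933.01 mm^3 = 138.93301 cm^3
Mass = 138.93301 * 6.72 / 1000 = 0.93362983 kg
Cost = 0.93362983 * 158.1 = 147.6069 $


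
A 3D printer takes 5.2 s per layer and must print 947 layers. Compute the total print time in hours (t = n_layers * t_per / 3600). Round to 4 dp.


t = 947 * 5.2 / 3600 = 1.3679 hrs


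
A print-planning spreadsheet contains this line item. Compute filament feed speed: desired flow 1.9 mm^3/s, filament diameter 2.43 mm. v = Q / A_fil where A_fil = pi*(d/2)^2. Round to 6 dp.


A = pi*(2.43/2)^2 = 4.637698
v = 1.9 / 4.637698 = 0.409686 mm/s


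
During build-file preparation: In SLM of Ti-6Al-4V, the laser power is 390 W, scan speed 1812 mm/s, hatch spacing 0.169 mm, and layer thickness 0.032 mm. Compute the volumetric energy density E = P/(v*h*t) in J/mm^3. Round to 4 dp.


E = 390 / (1812*0.169*0.032) = 39.7988 J/mm^3


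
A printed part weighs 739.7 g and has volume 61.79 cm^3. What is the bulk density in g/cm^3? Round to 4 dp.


rho = 739.7 / 61.79 = 11.9712 g/cm^3


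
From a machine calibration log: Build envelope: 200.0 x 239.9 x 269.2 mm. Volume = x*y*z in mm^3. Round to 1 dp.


V = 200.0 * 239.9 * 269.2 = 12916216.0 mm^3


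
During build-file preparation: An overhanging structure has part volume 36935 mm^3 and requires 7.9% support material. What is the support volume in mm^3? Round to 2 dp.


V_support = 36935 * 0.079 = 2917.87 mm^3


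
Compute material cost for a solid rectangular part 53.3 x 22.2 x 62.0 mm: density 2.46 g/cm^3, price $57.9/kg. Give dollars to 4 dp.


V = 53.3 * 22.2 * 62.0 = 73362.12 mm^3 = 73.36212 cm^3
Mass = 73.36212 * 2.46 / 1000 = 0.18047082 kg
Cost = 0.18047082 * 57.9 = 10.4493 $


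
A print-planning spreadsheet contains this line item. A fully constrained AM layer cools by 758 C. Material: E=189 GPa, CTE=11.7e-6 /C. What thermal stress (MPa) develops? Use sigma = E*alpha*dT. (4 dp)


sigma = 189*1000 * 11.7e-6 * 758 = 1676.1654 MPa


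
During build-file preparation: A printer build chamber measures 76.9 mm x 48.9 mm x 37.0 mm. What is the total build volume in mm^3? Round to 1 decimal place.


V = 76.9 * 48.9 * 37.0 = 139135.2 mm^3


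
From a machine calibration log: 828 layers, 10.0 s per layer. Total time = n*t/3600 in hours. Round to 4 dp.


t = 828 * 10.0 / 3600 = 2.3 hrs


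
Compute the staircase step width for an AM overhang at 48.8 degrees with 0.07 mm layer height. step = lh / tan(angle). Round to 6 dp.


step = 0.07 / tan(48.8) = 0.06128 mm


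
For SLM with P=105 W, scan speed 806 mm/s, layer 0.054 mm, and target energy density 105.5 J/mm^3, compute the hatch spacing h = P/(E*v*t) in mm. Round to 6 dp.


h = 105 / (105.5*806*0.054) = 0.022867 mm


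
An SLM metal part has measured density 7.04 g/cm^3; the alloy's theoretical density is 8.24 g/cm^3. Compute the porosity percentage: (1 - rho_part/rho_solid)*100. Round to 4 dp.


Porosity = (1-7.04/8.24)*100 = 14.5631 %


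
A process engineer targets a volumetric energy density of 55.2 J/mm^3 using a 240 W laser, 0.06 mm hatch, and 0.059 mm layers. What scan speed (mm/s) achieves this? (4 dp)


v = 240 / (55.2*0.06*0.059) = 1228.1995 mm/s


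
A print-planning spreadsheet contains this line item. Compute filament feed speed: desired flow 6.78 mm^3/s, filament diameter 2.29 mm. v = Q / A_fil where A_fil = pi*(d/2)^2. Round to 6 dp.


A = pi*(2.29/2)^2 = 4.118707
v = 6.78 / 4.118707 = 1.646148 mm/s


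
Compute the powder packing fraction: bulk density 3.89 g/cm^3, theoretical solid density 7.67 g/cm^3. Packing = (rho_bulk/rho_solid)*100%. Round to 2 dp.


Packing = (3.89/7.67)*100 = 50.72 %


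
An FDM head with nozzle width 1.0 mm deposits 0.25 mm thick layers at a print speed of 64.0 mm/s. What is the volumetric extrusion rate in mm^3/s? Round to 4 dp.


Rate = 1.0 * 0.25 * 64.0 = 16.0 mm^3/s


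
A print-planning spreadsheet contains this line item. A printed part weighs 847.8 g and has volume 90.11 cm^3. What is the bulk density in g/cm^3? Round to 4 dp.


rho = 847.8 / 90.11 = 9.4085 g/cm^3


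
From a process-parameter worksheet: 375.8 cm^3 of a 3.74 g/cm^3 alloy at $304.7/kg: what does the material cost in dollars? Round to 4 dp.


Mass = 375.8*3.74/1000 = 1.405492 kg
Cost = 1.405492 * 304.7 = 428.2534 $


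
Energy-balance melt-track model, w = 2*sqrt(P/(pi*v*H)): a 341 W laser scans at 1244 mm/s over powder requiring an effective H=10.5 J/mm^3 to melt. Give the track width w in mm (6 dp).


w = 2*sqrt(341/(pi*1244*10.5)) = 0.182317 mm


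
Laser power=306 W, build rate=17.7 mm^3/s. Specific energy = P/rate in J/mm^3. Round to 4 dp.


SE = 306 / 17.7 = 17.2881 J/mm^3


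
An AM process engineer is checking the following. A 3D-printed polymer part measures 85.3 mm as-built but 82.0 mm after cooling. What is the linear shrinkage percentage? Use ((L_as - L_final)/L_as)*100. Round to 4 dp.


Shrinkage = ((85.3-82.0)/85.3)*100 = 3.8687 %


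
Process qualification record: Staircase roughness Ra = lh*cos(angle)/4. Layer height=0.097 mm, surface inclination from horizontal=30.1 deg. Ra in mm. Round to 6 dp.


Ra = 0.097 * cos(30.1) / 4 = 0.02098 mm


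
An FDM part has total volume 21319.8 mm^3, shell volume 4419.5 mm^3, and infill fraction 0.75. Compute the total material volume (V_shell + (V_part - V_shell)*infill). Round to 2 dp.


V_infill = (21319.8 - 4419.5) * 0.75 = 12675.23
V_total = 4419.5 + 12675.23 = 17094.73 mm^3


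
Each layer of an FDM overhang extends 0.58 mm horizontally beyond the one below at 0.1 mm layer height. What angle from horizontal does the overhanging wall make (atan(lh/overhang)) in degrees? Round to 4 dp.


angle = atan(0.1/0.58) = 9.7824 degrees


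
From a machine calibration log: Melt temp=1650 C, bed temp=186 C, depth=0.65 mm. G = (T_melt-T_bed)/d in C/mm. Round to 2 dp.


G = (1650-186)/0.65 = 2252.31 C/mm


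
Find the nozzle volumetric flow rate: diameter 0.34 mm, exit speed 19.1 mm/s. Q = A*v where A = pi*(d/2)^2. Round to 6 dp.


A = pi*(0.34/2)^2 = 0.09079203 mm^2
Q = 0.09079203 * 19.1 = 1.734128 mm^3/s


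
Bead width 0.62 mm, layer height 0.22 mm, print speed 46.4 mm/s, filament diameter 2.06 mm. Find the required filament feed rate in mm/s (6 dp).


Q = 0.62 * 0.22 * 46.4 = 6.32896 mm^3/s
A_fil = pi*(2.06/2)^2 = 3.33291565 mm^2
v_feed = 6.32896 / 3.33291565 = 1.898926 mm/s


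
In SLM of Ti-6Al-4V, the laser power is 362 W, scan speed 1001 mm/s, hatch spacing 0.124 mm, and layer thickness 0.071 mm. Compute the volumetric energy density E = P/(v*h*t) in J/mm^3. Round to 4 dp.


E = 362 / (1001*0.124*0.071) = 41.0766 J/mm^3


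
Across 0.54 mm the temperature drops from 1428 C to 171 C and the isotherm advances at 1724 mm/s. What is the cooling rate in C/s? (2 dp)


G = (1428-171)/0.54 = 2327.77777778 C/mm
CR = 2327.77777778 * 1724 = 4013088.89 C/s


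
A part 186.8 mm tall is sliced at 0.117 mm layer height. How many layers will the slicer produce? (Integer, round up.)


Layers = ceil(186.8/0.117) = 1597


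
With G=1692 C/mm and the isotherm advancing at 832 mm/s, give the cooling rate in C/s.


CR = 1692 * 832 = 1407744 C/s


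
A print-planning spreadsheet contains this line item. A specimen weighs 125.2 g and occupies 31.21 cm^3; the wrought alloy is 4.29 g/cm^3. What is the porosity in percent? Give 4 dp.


rho_part = 125.2 / 31.21 = 4.01153476 g/cm^3
Porosity = (1 - 4.01153476/4.29)*100 = 6.491 %


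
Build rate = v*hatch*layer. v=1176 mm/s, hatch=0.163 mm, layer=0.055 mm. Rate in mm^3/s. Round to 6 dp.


Rate = 1176 * 0.163 * 0.055 = 10.54284 mm^3/s


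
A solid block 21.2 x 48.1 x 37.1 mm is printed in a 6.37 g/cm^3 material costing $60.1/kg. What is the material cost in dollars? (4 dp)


V = 21.2 * 48.1 * 37.1 = 37831.612 mm^3 = 37.831612 cm^3
Mass = 37.831612 * 6.37 / 1000 = 0.24098737 kg
Cost = 0.24098737 * 60.1 = 14.4833 $


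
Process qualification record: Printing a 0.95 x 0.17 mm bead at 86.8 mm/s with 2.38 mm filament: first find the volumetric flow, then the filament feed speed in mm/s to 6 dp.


Q = 0.95 * 0.17 * 86.8 = 14.0182 mm^3/s
A_fil = pi*(2.38/2)^2 = 4.44880936 mm^2
v_feed = 14.0182 / 4.44880936 = 3.151 mm/s


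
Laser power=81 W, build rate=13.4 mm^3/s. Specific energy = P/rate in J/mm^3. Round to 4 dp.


SE = 81 / 13.4 = 6.0448 J/mm^3


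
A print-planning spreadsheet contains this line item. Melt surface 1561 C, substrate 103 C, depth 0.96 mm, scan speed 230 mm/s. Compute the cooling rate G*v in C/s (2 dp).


G = (1561-103)/0.96 = 1518.75 C/mm
CR = 1518.75 * 230 = 349312.5 C/s


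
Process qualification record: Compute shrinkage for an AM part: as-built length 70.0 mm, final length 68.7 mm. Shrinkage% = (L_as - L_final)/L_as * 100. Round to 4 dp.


Shrinkage = ((70.0-68.7)/70.0)*100 = 1.8571 %


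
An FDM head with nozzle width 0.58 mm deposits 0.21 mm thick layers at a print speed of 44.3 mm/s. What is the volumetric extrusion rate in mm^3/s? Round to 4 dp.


Rate = 0.58 * 0.21 * 44.3 = 5.3957 mm^3/s


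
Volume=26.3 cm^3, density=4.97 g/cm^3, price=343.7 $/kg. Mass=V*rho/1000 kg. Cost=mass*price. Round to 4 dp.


Mass = 26.3*4.97/1000 = 0.130711 kg
Cost = 0.130711 * 343.7 = 44.9254 $


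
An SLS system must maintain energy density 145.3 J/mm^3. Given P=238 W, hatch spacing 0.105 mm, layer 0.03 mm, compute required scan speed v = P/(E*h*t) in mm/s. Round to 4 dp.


v = 238 / (145.3*0.105*0.03) = 519.9969 mm/s


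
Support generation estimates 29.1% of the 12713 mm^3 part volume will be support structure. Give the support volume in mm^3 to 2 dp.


V_support = 12713 * 0.291 = 3699.48 mm^3


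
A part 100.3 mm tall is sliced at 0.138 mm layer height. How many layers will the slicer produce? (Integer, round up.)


Layers = ceil(100.3/0.138) = 727


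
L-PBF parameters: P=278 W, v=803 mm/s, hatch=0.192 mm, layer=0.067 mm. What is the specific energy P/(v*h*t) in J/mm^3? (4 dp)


Build rate = 803 * 0.192 * 0.067 = 10.329792 mm^3/s
SE = 278 / 10.329792 = 26.9124 J/mm^3


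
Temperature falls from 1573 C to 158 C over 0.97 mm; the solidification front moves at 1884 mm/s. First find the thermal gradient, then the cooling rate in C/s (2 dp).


G = (1573-158)/0.97 = 1458.7628866 C/mm
CR = 1458.7628866 * 1884 = 2748309.28 C/s


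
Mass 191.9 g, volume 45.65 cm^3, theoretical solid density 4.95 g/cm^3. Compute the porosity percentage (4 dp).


rho_part = 191.9 / 45.65 = 4.20372399 g/cm^3
Porosity = (1 - 4.20372399/4.95)*100 = 15.0763 %


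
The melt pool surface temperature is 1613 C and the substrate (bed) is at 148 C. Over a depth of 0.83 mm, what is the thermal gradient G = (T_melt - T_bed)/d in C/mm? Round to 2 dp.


G = (1613-148)/0.83 = 1765.06 C/mm


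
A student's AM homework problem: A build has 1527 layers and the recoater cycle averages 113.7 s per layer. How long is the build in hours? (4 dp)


t = 1527 * 113.7 / 3600 = 48.2278 hrs


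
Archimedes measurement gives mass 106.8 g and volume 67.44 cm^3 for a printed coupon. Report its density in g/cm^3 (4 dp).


rho = 106.8 / 67.44 = 1.5836 g/cm^3


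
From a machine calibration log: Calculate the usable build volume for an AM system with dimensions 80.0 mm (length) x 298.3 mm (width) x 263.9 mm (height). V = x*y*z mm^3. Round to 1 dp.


V = 80.0 * 298.3 * 263.9 = 6297709.6 mm^3


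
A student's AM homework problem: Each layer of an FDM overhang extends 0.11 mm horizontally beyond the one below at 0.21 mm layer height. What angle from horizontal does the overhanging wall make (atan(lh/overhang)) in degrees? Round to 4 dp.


angle = atan(0.21/0.11) = 62.354 degrees


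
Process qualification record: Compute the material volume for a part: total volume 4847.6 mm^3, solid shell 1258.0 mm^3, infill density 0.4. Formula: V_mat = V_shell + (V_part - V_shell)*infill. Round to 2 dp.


V_infill = (4847.6 - 1258.0) * 0.4 = 1435.84
V_total = 1258.0 + 1435.84 = 2693.84 mm^3


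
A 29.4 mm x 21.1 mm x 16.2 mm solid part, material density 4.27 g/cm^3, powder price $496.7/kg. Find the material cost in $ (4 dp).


V = 29.4 * 21.1 * 16.2 = 10049.508 mm^3 = 10.049508 cm^3
Mass = 10.049508 * 4.27 / 1000 = 0.0429114 kg
Cost = 0.0429114 * 496.7 = 21.3141 $


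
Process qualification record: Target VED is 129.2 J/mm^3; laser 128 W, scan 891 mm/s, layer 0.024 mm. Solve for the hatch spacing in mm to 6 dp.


h = 128 / (129.2*891*0.024) = 0.04633 mm


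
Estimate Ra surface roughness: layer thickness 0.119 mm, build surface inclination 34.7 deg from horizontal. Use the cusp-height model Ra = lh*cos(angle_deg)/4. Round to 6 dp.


Ra = 0.119 * cos(34.7) / 4 = 0.024459 mm


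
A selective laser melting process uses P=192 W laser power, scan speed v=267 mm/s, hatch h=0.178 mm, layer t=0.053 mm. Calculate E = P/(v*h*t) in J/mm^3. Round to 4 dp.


E = 192 / (267*0.178*0.053) = 76.2244 J/mm^3


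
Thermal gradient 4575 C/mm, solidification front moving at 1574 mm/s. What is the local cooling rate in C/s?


CR = 4575 * 1574 = 7201050 C/s


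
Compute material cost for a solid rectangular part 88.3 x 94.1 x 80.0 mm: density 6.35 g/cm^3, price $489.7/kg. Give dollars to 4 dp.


V = 88.3 * 94.1 * 80.0 = 664722.4 mm^3 = 664.7224 cm^3
Mass = 664.7224 * 6.35 / 1000 = 4.22098724 kg
Cost = 4.22098724 * 489.7 = 2067.0175 $


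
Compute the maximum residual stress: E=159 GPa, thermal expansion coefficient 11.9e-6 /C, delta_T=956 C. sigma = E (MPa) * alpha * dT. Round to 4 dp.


sigma = 159*1000 * 11.9e-6 * 956 = 1808.8476 MPa


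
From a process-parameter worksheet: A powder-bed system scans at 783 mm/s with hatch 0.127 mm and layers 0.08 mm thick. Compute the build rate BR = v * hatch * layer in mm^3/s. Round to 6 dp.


Rate = 783 * 0.127 * 0.08 = 7.95528 mm^3/s


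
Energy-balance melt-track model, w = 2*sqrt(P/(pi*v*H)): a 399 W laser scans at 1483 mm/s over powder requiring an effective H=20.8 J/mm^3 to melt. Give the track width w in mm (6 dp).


w = 2*sqrt(399/(pi*1483*20.8)) = 0.128333 mm


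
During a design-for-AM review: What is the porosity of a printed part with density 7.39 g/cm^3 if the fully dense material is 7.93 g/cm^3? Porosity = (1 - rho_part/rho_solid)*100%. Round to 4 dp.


Porosity = (1-7.39/7.93)*100 = 6.8096 %


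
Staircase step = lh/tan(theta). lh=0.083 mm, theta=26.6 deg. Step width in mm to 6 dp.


step = 0.083 / tan(26.6) = 0.165747 mm


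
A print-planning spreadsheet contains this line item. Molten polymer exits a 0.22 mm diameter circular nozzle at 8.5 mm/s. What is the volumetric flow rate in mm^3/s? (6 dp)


A = pi*(0.22/2)^2 = 0.03801327 mm^2
Q = 0.03801327 * 8.5 = 0.323113 mm^3/s


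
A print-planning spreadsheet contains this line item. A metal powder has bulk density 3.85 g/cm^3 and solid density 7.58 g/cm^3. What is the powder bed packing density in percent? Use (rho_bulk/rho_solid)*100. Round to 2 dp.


Packing = (3.85/7.58)*100 = 50.79 %


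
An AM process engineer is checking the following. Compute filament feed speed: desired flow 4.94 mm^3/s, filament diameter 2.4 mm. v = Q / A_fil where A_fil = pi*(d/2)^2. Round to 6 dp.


A = pi*(2.4/2)^2 = 4.523893
v = 4.94 / 4.523893 = 1.09198 mm/s


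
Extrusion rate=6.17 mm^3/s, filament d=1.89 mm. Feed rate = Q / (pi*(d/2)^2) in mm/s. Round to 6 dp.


A = pi*(1.89/2)^2 = 2.805521
v = 6.17 / 2.805521 = 2.199235 mm/s


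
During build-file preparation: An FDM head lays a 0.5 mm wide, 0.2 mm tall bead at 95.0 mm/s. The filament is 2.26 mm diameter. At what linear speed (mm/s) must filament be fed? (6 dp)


Q = 0.5 * 0.2 * 95.0 = 9.5 mm^3/s
A_fil = pi*(2.26/2)^2 = 4.01149966 mm^2
v_feed = 9.5 / 4.01149966 = 2.368192 mm/s


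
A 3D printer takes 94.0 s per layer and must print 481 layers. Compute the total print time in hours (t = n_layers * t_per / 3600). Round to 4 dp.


t = 481 * 94.0 / 3600 = 12.5594 hrs


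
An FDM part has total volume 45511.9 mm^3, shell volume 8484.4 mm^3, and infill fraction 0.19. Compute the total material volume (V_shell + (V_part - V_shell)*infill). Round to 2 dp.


V_infill = (45511.9 - 8484.4) * 0.19 = 7035.23
V_total = 8484.4 + 7035.23 = 15519.63 mm^3


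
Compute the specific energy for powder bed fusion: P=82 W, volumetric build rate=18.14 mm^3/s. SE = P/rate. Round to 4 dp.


SE = 82 / 18.14 = 4.5204 J/mm^3


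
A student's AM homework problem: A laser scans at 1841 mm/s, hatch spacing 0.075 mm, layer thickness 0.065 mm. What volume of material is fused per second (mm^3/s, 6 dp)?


Rate = 1841 * 0.075 * 0.065 = 8.974875 mm^3/s


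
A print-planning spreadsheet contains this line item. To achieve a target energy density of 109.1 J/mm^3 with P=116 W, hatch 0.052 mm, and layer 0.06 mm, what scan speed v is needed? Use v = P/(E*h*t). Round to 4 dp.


v = 116 / (109.1*0.052*0.06) = 340.7836 mm/s


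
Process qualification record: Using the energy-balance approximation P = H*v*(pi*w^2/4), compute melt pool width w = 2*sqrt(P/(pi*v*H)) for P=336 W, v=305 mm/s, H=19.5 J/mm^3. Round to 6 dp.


w = 2*sqrt(336/(pi*305*19.5)) = 0.268199 mm


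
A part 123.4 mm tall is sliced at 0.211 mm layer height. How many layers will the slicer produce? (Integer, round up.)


Layers = ceil(123.4/0.211) = 585


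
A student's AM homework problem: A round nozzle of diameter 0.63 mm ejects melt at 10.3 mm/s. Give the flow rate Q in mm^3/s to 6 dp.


A = pi*(0.63/2)^2 = 0.31172453 mm^2
Q = 0.31172453 * 10.3 = 3.210763 mm^3/s


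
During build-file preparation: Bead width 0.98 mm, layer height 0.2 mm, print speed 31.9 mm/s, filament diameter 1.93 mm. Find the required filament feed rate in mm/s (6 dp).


Q = 0.98 * 0.2 * 31.9 = 6.2524 mm^3/s
A_fil = pi*(1.93/2)^2 = 2.92552962 mm^2
v_feed = 6.2524 / 2.92552962 = 2.137186 mm/s


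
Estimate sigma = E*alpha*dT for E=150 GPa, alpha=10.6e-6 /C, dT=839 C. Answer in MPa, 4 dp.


sigma = 150*1000 * 10.6e-6 * 839 = 1334.01 MPa


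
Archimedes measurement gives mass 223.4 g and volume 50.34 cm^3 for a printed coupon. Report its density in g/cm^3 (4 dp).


rho = 223.4 / 50.34 = 4.4378 g/cm^3


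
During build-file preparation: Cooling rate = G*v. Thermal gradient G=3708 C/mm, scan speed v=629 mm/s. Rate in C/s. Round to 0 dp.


CR = 3708 * 629 = 2332332 C/s
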